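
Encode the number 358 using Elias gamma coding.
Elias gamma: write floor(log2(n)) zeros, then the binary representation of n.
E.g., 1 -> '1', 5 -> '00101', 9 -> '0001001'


num_bits = floor(log2(358)) + 1 = 9
leading_zeros = num_bits - 1 = 8
binary(358) = 101100110

Elias gamma(358) = '00000000' + '101100110' = 00000000101100110 (17 bits)


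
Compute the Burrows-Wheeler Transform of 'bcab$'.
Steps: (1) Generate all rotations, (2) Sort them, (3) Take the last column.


Rotations (sorted):
  0: $bcab -> last char: b
  1: ab$bc -> last char: c
  2: b$bca -> last char: a
  3: bcab$ -> last char: $
  4: cab$b -> last char: b


BWT = bca$b


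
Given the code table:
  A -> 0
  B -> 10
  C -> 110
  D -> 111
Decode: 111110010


Decoding:
111 -> D
110 -> C
0 -> A
10 -> B


Result: DCAB


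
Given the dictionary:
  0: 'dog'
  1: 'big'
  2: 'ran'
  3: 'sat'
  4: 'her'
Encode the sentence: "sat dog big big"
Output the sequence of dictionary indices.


Look up each word in the dictionary:
  'sat' -> 3
  'dog' -> 0
  'big' -> 1
  'big' -> 1

Encoded: [3, 0, 1, 1]


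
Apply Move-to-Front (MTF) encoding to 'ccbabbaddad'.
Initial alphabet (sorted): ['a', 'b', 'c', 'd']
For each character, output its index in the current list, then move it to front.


MTF encoding:
'c': index 2 in ['a', 'b', 'c', 'd'] -> ['c', 'a', 'b', 'd']
'c': index 0 in ['c', 'a', 'b', 'd'] -> ['c', 'a', 'b', 'd']
'b': index 2 in ['c', 'a', 'b', 'd'] -> ['b', 'c', 'a', 'd']
'a': index 2 in ['b', 'c', 'a', 'd'] -> ['a', 'b', 'c', 'd']
'b': index 1 in ['a', 'b', 'c', 'd'] -> ['b', 'a', 'c', 'd']
'b': index 0 in ['b', 'a', 'c', 'd'] -> ['b', 'a', 'c', 'd']
'a': index 1 in ['b', 'a', 'c', 'd'] -> ['a', 'b', 'c', 'd']
'd': index 3 in ['a', 'b', 'c', 'd'] -> ['d', 'a', 'b', 'c']
'd': index 0 in ['d', 'a', 'b', 'c'] -> ['d', 'a', 'b', 'c']
'a': index 1 in ['d', 'a', 'b', 'c'] -> ['a', 'd', 'b', 'c']
'd': index 1 in ['a', 'd', 'b', 'c'] -> ['d', 'a', 'b', 'c']


Output: [2, 0, 2, 2, 1, 0, 1, 3, 0, 1, 1]


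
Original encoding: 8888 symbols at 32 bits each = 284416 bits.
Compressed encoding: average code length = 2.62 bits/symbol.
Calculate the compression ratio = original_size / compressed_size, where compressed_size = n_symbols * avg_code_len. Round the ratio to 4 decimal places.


original_size = n_symbols * orig_bits = 8888 * 32 = 284416 bits
compressed_size = n_symbols * avg_code_len = 8888 * 2.62 = 23286.56 bits
ratio = original_size / compressed_size = 284416 / 23286.56 = 12.2137

Compression ratio = 12.2137


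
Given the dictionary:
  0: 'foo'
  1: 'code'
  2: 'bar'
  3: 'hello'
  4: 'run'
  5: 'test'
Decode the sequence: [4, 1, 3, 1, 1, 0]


Look up each index in the dictionary:
  4 -> 'run'
  1 -> 'code'
  3 -> 'hello'
  1 -> 'code'
  1 -> 'code'
  0 -> 'foo'

Decoded: "run code hello code code foo"


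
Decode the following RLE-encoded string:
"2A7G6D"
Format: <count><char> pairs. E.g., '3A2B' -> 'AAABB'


Expanding each <count><char> pair:
  2A -> 'AA'
  7G -> 'GGGGGGG'
  6D -> 'DDDDDD'

Decoded = AAGGGGGGGDDDDDD


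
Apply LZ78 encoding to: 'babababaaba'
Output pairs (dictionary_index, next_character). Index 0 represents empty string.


LZ78 encoding steps:
Dictionary: {0: ''}
Step 1: w='' (idx 0), next='b' -> output (0, 'b'), add 'b' as idx 1
Step 2: w='' (idx 0), next='a' -> output (0, 'a'), add 'a' as idx 2
Step 3: w='b' (idx 1), next='a' -> output (1, 'a'), add 'ba' as idx 3
Step 4: w='ba' (idx 3), next='b' -> output (3, 'b'), add 'bab' as idx 4
Step 5: w='a' (idx 2), next='a' -> output (2, 'a'), add 'aa' as idx 5
Step 6: w='ba' (idx 3), end of input -> output (3, '')


Encoded: [(0, 'b'), (0, 'a'), (1, 'a'), (3, 'b'), (2, 'a'), (3, '')]


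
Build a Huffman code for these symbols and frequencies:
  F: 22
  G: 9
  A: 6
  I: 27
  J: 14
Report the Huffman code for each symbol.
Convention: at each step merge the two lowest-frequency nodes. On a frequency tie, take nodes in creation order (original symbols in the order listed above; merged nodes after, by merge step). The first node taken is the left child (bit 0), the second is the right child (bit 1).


Huffman tree construction:
Step 1: Merge A(6) + G(9) = 15
Step 2: Merge J(14) + (A+G)(15) = 29
Step 3: Merge F(22) + I(27) = 49
Step 4: Merge (J+(A+G))(29) + (F+I)(49) = 78
Read each symbol's code off the tree from the root (left child = 0, right child = 1).

Codes:
  F: 10 (length 2)
  G: 011 (length 3)
  A: 010 (length 3)
  I: 11 (length 2)
  J: 00 (length 2)
Average code length: 171/78 = 2.1923 bits/symbol


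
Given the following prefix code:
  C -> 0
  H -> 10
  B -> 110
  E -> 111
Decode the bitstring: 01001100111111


Decoding step by step:
Bits 0 -> C
Bits 10 -> H
Bits 0 -> C
Bits 110 -> B
Bits 0 -> C
Bits 111 -> E
Bits 111 -> E


Decoded message: CHCBCEE


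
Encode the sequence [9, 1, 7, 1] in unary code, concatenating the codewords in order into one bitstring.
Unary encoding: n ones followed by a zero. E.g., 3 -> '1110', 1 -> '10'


Encode each number as n ones followed by a terminating 0:
  9 -> 1111111110 (10 bits)
  1 -> 10 (2 bits)
  7 -> 11111110 (8 bits)
  1 -> 10 (2 bits)
Total length = 10 + 2 + 8 + 2 = 22 bits.

Unary([9, 1, 7, 1]) = 1111111110101111111010 (22 bits)


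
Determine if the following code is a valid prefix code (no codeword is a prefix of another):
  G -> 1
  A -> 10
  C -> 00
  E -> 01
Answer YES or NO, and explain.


Checking each pair (does one codeword prefix another?):
  G='1' vs A='10': prefix -- VIOLATION

NO -- this is NOT a valid prefix code. G (1) is a prefix of A (10).


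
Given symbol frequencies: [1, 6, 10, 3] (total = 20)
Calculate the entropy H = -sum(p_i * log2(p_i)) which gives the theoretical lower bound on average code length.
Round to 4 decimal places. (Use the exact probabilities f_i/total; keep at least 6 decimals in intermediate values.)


Per-symbol terms -p_i * log2(p_i) with p_i = f_i/20:
  p = 1/20 = 0.050000: log2(p) = -4.321928, -p*log2(p) = 0.216096
  p = 6/20 = 0.300000: log2(p) = -1.736966, -p*log2(p) = 0.521090
  p = 10/20 = 0.500000: log2(p) = -1.000000, -p*log2(p) = 0.500000
  p = 3/20 = 0.150000: log2(p) = -2.736966, -p*log2(p) = 0.410545
H = 0.216096 + 0.521090 + 0.500000 + 0.410545 = 1.647731

H = 1.6477 bits/symbol


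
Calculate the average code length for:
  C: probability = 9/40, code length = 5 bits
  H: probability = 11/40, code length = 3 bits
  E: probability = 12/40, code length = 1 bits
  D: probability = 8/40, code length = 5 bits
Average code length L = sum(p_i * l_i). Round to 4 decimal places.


Weighted contributions p_i * l_i:
  C: (9/40) * 5 = 45/40
  H: (11/40) * 3 = 33/40
  E: (12/40) * 1 = 12/40
  D: (8/40) * 5 = 40/40
Sum = (45 + 33 + 12 + 40)/40 = 130/40

L = 130/40 = 3.2500 bits/symbol


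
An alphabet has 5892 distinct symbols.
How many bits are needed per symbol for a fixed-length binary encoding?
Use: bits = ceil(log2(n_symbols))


log2(5892) = 12.5245
Bracket: 2^12 = 4096 < 5892 <= 2^13 = 8192
So ceil(log2(5892)) = 13

bits = ceil(log2(5892)) = ceil(12.5245) = 13 bits


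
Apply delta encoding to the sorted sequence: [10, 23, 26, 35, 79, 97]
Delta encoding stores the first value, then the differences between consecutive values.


First value: 10
Deltas:
  23 - 10 = 13
  26 - 23 = 3
  35 - 26 = 9
  79 - 35 = 44
  97 - 79 = 18


Delta encoded: [10, 13, 3, 9, 44, 18]


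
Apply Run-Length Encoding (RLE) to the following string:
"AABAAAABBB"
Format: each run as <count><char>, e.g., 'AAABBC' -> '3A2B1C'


Scanning runs left to right:
  i=0: run of 'A' x 2 -> '2A'
  i=2: run of 'B' x 1 -> '1B'
  i=3: run of 'A' x 4 -> '4A'
  i=7: run of 'B' x 3 -> '3B'

RLE = 2A1B4A3B


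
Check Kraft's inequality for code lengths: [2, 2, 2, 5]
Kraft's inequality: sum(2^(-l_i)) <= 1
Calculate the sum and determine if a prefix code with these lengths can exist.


Sum = 2^(-2) + 2^(-2) + 2^(-2) + 2^(-5)
    = 0.25 + 0.25 + 0.25 + 0.03125
    = 25/32 = 0.78125
Since 0.78125 <= 1, Kraft's inequality IS satisfied.
A prefix code with these lengths CAN exist.

Kraft sum = 0.78125. Satisfied.


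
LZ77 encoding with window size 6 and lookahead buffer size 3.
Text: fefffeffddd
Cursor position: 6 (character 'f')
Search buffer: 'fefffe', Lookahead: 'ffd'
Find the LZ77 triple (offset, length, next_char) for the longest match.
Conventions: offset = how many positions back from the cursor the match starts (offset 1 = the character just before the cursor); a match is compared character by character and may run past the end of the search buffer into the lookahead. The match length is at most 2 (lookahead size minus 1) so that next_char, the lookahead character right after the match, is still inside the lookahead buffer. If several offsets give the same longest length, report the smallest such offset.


Try each offset into the search buffer:
  offset=1 (pos 5, char 'e'): match length 0
  offset=2 (pos 4, char 'f'): match length 1
  offset=3 (pos 3, char 'f'): match length 2
  offset=4 (pos 2, char 'f'): match length 2
  offset=5 (pos 1, char 'e'): match length 0
  offset=6 (pos 0, char 'f'): match length 1
Longest match has length 2, found at offsets 3, 4; take the smallest, offset 3.
next_char = character at position 6 + 2 = 8 -> 'd'

Best match: offset=3, length=2 (matching 'ff' starting at position 3)
LZ77 triple: (3, 2, 'd')


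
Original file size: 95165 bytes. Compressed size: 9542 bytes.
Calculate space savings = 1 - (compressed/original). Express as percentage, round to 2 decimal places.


ratio = compressed/original = 9542/95165 = 0.100268
savings = 1 - ratio = 1 - 0.100268 = 0.899732
as a percentage: 0.899732 * 100 = 89.97%

Space savings = 1 - 9542/95165 = 89.97%


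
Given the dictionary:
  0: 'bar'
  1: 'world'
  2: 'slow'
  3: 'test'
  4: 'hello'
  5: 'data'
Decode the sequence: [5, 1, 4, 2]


Look up each index in the dictionary:
  5 -> 'data'
  1 -> 'world'
  4 -> 'hello'
  2 -> 'slow'

Decoded: "data world hello slow"


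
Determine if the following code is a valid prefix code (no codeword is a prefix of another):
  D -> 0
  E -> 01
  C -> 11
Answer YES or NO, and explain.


Checking each pair (does one codeword prefix another?):
  D='0' vs E='01': prefix -- VIOLATION

NO -- this is NOT a valid prefix code. D (0) is a prefix of E (01).


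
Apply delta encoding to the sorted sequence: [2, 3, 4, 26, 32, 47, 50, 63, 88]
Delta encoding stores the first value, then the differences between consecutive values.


First value: 2
Deltas:
  3 - 2 = 1
  4 - 3 = 1
  26 - 4 = 22
  32 - 26 = 6
  47 - 32 = 15
  50 - 47 = 3
  63 - 50 = 13
  88 - 63 = 25


Delta encoded: [2, 1, 1, 22, 6, 15, 3, 13, 25]


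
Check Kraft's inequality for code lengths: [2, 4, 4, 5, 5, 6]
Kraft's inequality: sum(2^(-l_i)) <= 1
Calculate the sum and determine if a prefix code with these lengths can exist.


Sum = 2^(-2) + 2^(-4) + 2^(-4) + 2^(-5) + 2^(-5) + 2^(-6)
    = 0.25 + 0.0625 + 0.0625 + 0.03125 + 0.03125 + 0.015625
    = 29/64 = 0.453125
Since 0.453125 <= 1, Kraft's inequality IS satisfied.
A prefix code with these lengths CAN exist.

Kraft sum = 0.453125. Satisfied.


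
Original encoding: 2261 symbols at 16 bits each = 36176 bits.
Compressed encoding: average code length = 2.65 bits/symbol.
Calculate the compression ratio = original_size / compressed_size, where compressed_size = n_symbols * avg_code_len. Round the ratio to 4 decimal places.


original_size = n_symbols * orig_bits = 2261 * 16 = 36176 bits
compressed_size = n_symbols * avg_code_len = 2261 * 2.65 = 5991.65 bits
ratio = original_size / compressed_size = 36176 / 5991.65 = 6.0377

Compression ratio = 6.0377


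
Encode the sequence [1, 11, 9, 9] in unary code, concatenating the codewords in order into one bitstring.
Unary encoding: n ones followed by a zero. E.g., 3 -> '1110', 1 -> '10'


Encode each number as n ones followed by a terminating 0:
  1 -> 10 (2 bits)
  11 -> 111111111110 (12 bits)
  9 -> 1111111110 (10 bits)
  9 -> 1111111110 (10 bits)
Total length = 2 + 12 + 10 + 10 = 34 bits.

Unary([1, 11, 9, 9]) = 1011111111111011111111101111111110 (34 bits)


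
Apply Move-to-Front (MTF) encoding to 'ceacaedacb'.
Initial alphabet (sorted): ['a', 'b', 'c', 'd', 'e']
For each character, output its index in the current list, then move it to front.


MTF encoding:
'c': index 2 in ['a', 'b', 'c', 'd', 'e'] -> ['c', 'a', 'b', 'd', 'e']
'e': index 4 in ['c', 'a', 'b', 'd', 'e'] -> ['e', 'c', 'a', 'b', 'd']
'a': index 2 in ['e', 'c', 'a', 'b', 'd'] -> ['a', 'e', 'c', 'b', 'd']
'c': index 2 in ['a', 'e', 'c', 'b', 'd'] -> ['c', 'a', 'e', 'b', 'd']
'a': index 1 in ['c', 'a', 'e', 'b', 'd'] -> ['a', 'c', 'e', 'b', 'd']
'e': index 2 in ['a', 'c', 'e', 'b', 'd'] -> ['e', 'a', 'c', 'b', 'd']
'd': index 4 in ['e', 'a', 'c', 'b', 'd'] -> ['d', 'e', 'a', 'c', 'b']
'a': index 2 in ['d', 'e', 'a', 'c', 'b'] -> ['a', 'd', 'e', 'c', 'b']
'c': index 3 in ['a', 'd', 'e', 'c', 'b'] -> ['c', 'a', 'd', 'e', 'b']
'b': index 4 in ['c', 'a', 'd', 'e', 'b'] -> ['b', 'c', 'a', 'd', 'e']


Output: [2, 4, 2, 2, 1, 2, 4, 2, 3, 4]


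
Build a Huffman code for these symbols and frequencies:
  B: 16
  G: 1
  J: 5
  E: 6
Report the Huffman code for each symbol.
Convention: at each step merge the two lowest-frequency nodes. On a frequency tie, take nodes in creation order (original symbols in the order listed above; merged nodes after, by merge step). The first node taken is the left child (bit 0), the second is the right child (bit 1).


Huffman tree construction:
Step 1: Merge G(1) + J(5) = 6
Step 2: Merge E(6) + (G+J)(6) = 12
Step 3: Merge (E+(G+J))(12) + B(16) = 28
Read each symbol's code off the tree from the root (left child = 0, right child = 1).

Codes:
  B: 1 (length 1)
  G: 010 (length 3)
  J: 011 (length 3)
  E: 00 (length 2)
Average code length: 46/28 = 1.6429 bits/symbol


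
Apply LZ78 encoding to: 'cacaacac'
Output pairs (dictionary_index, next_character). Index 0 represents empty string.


LZ78 encoding steps:
Dictionary: {0: ''}
Step 1: w='' (idx 0), next='c' -> output (0, 'c'), add 'c' as idx 1
Step 2: w='' (idx 0), next='a' -> output (0, 'a'), add 'a' as idx 2
Step 3: w='c' (idx 1), next='a' -> output (1, 'a'), add 'ca' as idx 3
Step 4: w='a' (idx 2), next='c' -> output (2, 'c'), add 'ac' as idx 4
Step 5: w='ac' (idx 4), end of input -> output (4, '')


Encoded: [(0, 'c'), (0, 'a'), (1, 'a'), (2, 'c'), (4, '')]


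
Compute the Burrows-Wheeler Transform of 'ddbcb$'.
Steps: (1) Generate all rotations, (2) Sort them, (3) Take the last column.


Rotations (sorted):
  0: $ddbcb -> last char: b
  1: b$ddbc -> last char: c
  2: bcb$dd -> last char: d
  3: cb$ddb -> last char: b
  4: dbcb$d -> last char: d
  5: ddbcb$ -> last char: $


BWT = bcdbd$


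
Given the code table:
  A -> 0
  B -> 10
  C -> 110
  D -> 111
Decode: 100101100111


Decoding:
10 -> B
0 -> A
10 -> B
110 -> C
0 -> A
111 -> D


Result: BABCAD


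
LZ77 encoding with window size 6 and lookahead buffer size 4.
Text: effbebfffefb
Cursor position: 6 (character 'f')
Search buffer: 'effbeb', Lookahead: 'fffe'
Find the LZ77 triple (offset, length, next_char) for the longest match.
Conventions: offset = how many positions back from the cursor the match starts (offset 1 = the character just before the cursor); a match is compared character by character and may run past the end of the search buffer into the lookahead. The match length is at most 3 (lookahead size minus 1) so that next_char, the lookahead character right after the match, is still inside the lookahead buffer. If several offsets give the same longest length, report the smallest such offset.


Try each offset into the search buffer:
  offset=1 (pos 5, char 'b'): match length 0
  offset=2 (pos 4, char 'e'): match length 0
  offset=3 (pos 3, char 'b'): match length 0
  offset=4 (pos 2, char 'f'): match length 1
  offset=5 (pos 1, char 'f'): match length 2
  offset=6 (pos 0, char 'e'): match length 0
Longest match has length 2 at offset 5.
next_char = character at position 6 + 2 = 8 -> 'f'

Best match: offset=5, length=2 (matching 'ff' starting at position 1)
LZ77 triple: (5, 2, 'f')


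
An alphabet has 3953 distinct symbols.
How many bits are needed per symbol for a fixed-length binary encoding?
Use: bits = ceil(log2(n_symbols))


log2(3953) = 11.9487
Bracket: 2^11 = 2048 < 3953 <= 2^12 = 4096
So ceil(log2(3953)) = 12

bits = ceil(log2(3953)) = ceil(11.9487) = 12 bits


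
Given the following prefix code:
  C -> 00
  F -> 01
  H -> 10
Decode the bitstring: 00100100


Decoding step by step:
Bits 00 -> C
Bits 10 -> H
Bits 01 -> F
Bits 00 -> C


Decoded message: CHFC


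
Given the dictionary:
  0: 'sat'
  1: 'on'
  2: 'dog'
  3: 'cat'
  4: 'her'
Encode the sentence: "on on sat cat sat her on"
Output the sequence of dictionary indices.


Look up each word in the dictionary:
  'on' -> 1
  'on' -> 1
  'sat' -> 0
  'cat' -> 3
  'sat' -> 0
  'her' -> 4
  'on' -> 1

Encoded: [1, 1, 0, 3, 0, 4, 1]


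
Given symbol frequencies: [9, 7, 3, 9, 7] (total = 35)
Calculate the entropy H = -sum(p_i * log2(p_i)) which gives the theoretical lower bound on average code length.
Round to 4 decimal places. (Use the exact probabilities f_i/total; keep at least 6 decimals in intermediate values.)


Per-symbol terms -p_i * log2(p_i) with p_i = f_i/35:
  p = 9/35 = 0.257143: log2(p) = -1.959358, -p*log2(p) = 0.503835
  p = 7/35 = 0.200000: log2(p) = -2.321928, -p*log2(p) = 0.464386
  p = 3/35 = 0.085714: log2(p) = -3.544321, -p*log2(p) = 0.303799
  p = 9/35 = 0.257143: log2(p) = -1.959358, -p*log2(p) = 0.503835
  p = 7/35 = 0.200000: log2(p) = -2.321928, -p*log2(p) = 0.464386
H = 0.503835 + 0.464386 + 0.303799 + 0.503835 + 0.464386 = 2.240241

H = 2.2402 bits/symbol


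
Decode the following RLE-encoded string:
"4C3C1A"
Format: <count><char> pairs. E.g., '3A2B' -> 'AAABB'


Expanding each <count><char> pair:
  4C -> 'CCCC'
  3C -> 'CCC'
  1A -> 'A'

Decoded = CCCCCCCA


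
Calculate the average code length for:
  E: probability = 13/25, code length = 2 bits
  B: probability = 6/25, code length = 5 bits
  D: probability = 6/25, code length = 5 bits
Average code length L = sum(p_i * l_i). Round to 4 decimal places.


Weighted contributions p_i * l_i:
  E: (13/25) * 2 = 26/25
  B: (6/25) * 5 = 30/25
  D: (6/25) * 5 = 30/25
Sum = (26 + 30 + 30)/25 = 86/25

L = 86/25 = 3.4400 bits/symbol


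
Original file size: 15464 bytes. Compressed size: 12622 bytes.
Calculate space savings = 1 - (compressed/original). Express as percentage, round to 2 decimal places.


ratio = compressed/original = 12622/15464 = 0.816218
savings = 1 - ratio = 1 - 0.816218 = 0.183782
as a percentage: 0.183782 * 100 = 18.38%

Space savings = 1 - 12622/15464 = 18.38%


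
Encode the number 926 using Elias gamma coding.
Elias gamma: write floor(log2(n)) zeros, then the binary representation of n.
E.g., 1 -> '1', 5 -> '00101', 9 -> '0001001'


num_bits = floor(log2(926)) + 1 = 10
leading_zeros = num_bits - 1 = 9
binary(926) = 1110011110

Elias gamma(926) = '000000000' + '1110011110' = 0000000001110011110 (19 bits)


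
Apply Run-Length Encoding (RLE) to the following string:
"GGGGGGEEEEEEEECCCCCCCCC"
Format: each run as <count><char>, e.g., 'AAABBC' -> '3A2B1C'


Scanning runs left to right:
  i=0: run of 'G' x 6 -> '6G'
  i=6: run of 'E' x 8 -> '8E'
  i=14: run of 'C' x 9 -> '9C'

RLE = 6G8E9C


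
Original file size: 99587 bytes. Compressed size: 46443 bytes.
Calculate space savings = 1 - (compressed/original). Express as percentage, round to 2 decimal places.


ratio = compressed/original = 46443/99587 = 0.466356
savings = 1 - ratio = 1 - 0.466356 = 0.533644
as a percentage: 0.533644 * 100 = 53.36%

Space savings = 1 - 46443/99587 = 53.36%


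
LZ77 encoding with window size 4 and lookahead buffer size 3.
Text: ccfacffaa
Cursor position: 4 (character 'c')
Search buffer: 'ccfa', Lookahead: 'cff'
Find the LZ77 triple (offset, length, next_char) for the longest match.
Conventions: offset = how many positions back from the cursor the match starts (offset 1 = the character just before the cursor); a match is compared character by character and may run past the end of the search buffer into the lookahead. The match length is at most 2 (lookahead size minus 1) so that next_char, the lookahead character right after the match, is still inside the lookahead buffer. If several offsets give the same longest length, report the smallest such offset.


Try each offset into the search buffer:
  offset=1 (pos 3, char 'a'): match length 0
  offset=2 (pos 2, char 'f'): match length 0
  offset=3 (pos 1, char 'c'): match length 2
  offset=4 (pos 0, char 'c'): match length 1
Longest match has length 2 at offset 3.
next_char = character at position 4 + 2 = 6 -> 'f'

Best match: offset=3, length=2 (matching 'cf' starting at position 1)
LZ77 triple: (3, 2, 'f')


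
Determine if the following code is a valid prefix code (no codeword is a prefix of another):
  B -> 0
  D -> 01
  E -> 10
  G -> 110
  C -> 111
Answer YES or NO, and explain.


Checking each pair (does one codeword prefix another?):
  B='0' vs D='01': prefix -- VIOLATION

NO -- this is NOT a valid prefix code. B (0) is a prefix of D (01).


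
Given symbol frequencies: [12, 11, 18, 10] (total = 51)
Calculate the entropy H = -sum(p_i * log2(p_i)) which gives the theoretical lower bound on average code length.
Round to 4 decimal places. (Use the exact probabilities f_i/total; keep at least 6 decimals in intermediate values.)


Per-symbol terms -p_i * log2(p_i) with p_i = f_i/51:
  p = 12/51 = 0.235294: log2(p) = -2.087463, -p*log2(p) = 0.491168
  p = 11/51 = 0.215686: log2(p) = -2.212994, -p*log2(p) = 0.477312
  p = 18/51 = 0.352941: log2(p) = -1.502500, -p*log2(p) = 0.530294
  p = 10/51 = 0.196078: log2(p) = -2.350497, -p*log2(p) = 0.460882
H = 0.491168 + 0.477312 + 0.530294 + 0.460882 = 1.959656

H = 1.9597 bits/symbol


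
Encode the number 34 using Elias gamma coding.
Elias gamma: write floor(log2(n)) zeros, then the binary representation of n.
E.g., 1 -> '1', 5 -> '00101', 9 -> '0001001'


num_bits = floor(log2(34)) + 1 = 6
leading_zeros = num_bits - 1 = 5
binary(34) = 100010

Elias gamma(34) = '00000' + '100010' = 00000100010 (11 bits)


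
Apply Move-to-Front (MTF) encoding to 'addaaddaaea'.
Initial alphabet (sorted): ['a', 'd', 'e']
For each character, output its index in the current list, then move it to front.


MTF encoding:
'a': index 0 in ['a', 'd', 'e'] -> ['a', 'd', 'e']
'd': index 1 in ['a', 'd', 'e'] -> ['d', 'a', 'e']
'd': index 0 in ['d', 'a', 'e'] -> ['d', 'a', 'e']
'a': index 1 in ['d', 'a', 'e'] -> ['a', 'd', 'e']
'a': index 0 in ['a', 'd', 'e'] -> ['a', 'd', 'e']
'd': index 1 in ['a', 'd', 'e'] -> ['d', 'a', 'e']
'd': index 0 in ['d', 'a', 'e'] -> ['d', 'a', 'e']
'a': index 1 in ['d', 'a', 'e'] -> ['a', 'd', 'e']
'a': index 0 in ['a', 'd', 'e'] -> ['a', 'd', 'e']
'e': index 2 in ['a', 'd', 'e'] -> ['e', 'a', 'd']
'a': index 1 in ['e', 'a', 'd'] -> ['a', 'e', 'd']


Output: [0, 1, 0, 1, 0, 1, 0, 1, 0, 2, 1]


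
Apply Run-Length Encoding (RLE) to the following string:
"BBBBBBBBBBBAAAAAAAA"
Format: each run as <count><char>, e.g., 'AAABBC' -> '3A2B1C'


Scanning runs left to right:
  i=0: run of 'B' x 11 -> '11B'
  i=11: run of 'A' x 8 -> '8A'

RLE = 11B8A


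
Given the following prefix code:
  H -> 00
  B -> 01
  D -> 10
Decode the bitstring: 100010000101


Decoding step by step:
Bits 10 -> D
Bits 00 -> H
Bits 10 -> D
Bits 00 -> H
Bits 01 -> B
Bits 01 -> B


Decoded message: DHDHBB


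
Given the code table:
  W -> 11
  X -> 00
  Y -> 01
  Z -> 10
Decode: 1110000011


Decoding:
11 -> W
10 -> Z
00 -> X
00 -> X
11 -> W


Result: WZXXW


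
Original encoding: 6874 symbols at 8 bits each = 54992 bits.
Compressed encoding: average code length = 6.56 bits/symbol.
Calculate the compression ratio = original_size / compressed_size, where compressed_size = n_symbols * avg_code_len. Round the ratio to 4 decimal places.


original_size = n_symbols * orig_bits = 6874 * 8 = 54992 bits
compressed_size = n_symbols * avg_code_len = 6874 * 6.56 = 45093.44 bits
ratio = original_size / compressed_size = 54992 / 45093.44 = 1.2195

Compression ratio = 1.2195


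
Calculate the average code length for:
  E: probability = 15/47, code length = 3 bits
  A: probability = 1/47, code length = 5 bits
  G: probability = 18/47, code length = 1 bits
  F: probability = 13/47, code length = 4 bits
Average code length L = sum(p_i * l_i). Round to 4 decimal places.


Weighted contributions p_i * l_i:
  E: (15/47) * 3 = 45/47
  A: (1/47) * 5 = 5/47
  G: (18/47) * 1 = 18/47
  F: (13/47) * 4 = 52/47
Sum = (45 + 5 + 18 + 52)/47 = 120/47

L = 120/47 = 2.5532 bits/symbol


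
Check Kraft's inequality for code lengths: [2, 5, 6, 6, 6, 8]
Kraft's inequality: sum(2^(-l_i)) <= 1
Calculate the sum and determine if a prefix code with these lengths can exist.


Sum = 2^(-2) + 2^(-5) + 2^(-6) + 2^(-6) + 2^(-6) + 2^(-8)
    = 0.25 + 0.03125 + 0.015625 + 0.015625 + 0.015625 + 0.00390625
    = 85/256 = 0.33203125
Since 0.33203125 <= 1, Kraft's inequality IS satisfied.
A prefix code with these lengths CAN exist.

Kraft sum = 0.33203125. Satisfied.


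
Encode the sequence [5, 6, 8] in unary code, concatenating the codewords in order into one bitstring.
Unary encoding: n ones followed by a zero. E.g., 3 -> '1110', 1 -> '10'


Encode each number as n ones followed by a terminating 0:
  5 -> 111110 (6 bits)
  6 -> 1111110 (7 bits)
  8 -> 111111110 (9 bits)
Total length = 6 + 7 + 9 = 22 bits.

Unary([5, 6, 8]) = 1111101111110111111110 (22 bits)


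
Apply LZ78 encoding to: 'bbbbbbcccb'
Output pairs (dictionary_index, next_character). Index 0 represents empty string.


LZ78 encoding steps:
Dictionary: {0: ''}
Step 1: w='' (idx 0), next='b' -> output (0, 'b'), add 'b' as idx 1
Step 2: w='b' (idx 1), next='b' -> output (1, 'b'), add 'bb' as idx 2
Step 3: w='bb' (idx 2), next='b' -> output (2, 'b'), add 'bbb' as idx 3
Step 4: w='' (idx 0), next='c' -> output (0, 'c'), add 'c' as idx 4
Step 5: w='c' (idx 4), next='c' -> output (4, 'c'), add 'cc' as idx 5
Step 6: w='b' (idx 1), end of input -> output (1, '')


Encoded: [(0, 'b'), (1, 'b'), (2, 'b'), (0, 'c'), (4, 'c'), (1, '')]


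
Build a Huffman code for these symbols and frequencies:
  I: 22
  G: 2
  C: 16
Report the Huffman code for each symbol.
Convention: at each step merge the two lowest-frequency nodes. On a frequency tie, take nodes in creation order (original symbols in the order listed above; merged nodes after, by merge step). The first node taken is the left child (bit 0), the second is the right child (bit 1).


Huffman tree construction:
Step 1: Merge G(2) + C(16) = 18
Step 2: Merge (G+C)(18) + I(22) = 40
Read each symbol's code off the tree from the root (left child = 0, right child = 1).

Codes:
  I: 1 (length 1)
  G: 00 (length 2)
  C: 01 (length 2)
Average code length: 58/40 = 1.4500 bits/symbol


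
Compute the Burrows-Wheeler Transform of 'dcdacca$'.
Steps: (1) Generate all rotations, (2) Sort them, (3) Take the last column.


Rotations (sorted):
  0: $dcdacca -> last char: a
  1: a$dcdacc -> last char: c
  2: acca$dcd -> last char: d
  3: ca$dcdac -> last char: c
  4: cca$dcda -> last char: a
  5: cdacca$d -> last char: d
  6: dacca$dc -> last char: c
  7: dcdacca$ -> last char: $


BWT = acdcadc$


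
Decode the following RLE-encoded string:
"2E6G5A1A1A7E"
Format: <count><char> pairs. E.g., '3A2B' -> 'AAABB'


Expanding each <count><char> pair:
  2E -> 'EE'
  6G -> 'GGGGGG'
  5A -> 'AAAAA'
  1A -> 'A'
  1A -> 'A'
  7E -> 'EEEEEEE'

Decoded = EEGGGGGGAAAAAAAEEEEEEE


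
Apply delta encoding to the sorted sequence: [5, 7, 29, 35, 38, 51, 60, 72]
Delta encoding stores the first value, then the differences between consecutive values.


First value: 5
Deltas:
  7 - 5 = 2
  29 - 7 = 22
  35 - 29 = 6
  38 - 35 = 3
  51 - 38 = 13
  60 - 51 = 9
  72 - 60 = 12


Delta encoded: [5, 2, 22, 6, 3, 13, 9, 12]


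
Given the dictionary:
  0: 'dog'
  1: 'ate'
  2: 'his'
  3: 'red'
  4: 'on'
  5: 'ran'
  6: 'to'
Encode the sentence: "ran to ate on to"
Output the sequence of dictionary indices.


Look up each word in the dictionary:
  'ran' -> 5
  'to' -> 6
  'ate' -> 1
  'on' -> 4
  'to' -> 6

Encoded: [5, 6, 1, 4, 6]


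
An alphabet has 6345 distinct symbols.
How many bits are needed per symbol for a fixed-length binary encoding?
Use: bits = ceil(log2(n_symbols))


log2(6345) = 12.6314
Bracket: 2^12 = 4096 < 6345 <= 2^13 = 8192
So ceil(log2(6345)) = 13

bits = ceil(log2(6345)) = ceil(12.6314) = 13 bits


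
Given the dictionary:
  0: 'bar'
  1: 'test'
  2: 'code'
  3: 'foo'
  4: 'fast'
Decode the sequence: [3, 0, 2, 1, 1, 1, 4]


Look up each index in the dictionary:
  3 -> 'foo'
  0 -> 'bar'
  2 -> 'code'
  1 -> 'test'
  1 -> 'test'
  1 -> 'test'
  4 -> 'fast'

Decoded: "foo bar code test test test fast"


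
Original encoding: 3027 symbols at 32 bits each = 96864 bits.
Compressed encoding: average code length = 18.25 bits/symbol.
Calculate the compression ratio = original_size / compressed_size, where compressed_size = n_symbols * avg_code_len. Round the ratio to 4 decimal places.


original_size = n_symbols * orig_bits = 3027 * 32 = 96864 bits
compressed_size = n_symbols * avg_code_len = 3027 * 18.25 = 55242.75 bits
ratio = original_size / compressed_size = 96864 / 55242.75 = 1.7534

Compression ratio = 1.7534


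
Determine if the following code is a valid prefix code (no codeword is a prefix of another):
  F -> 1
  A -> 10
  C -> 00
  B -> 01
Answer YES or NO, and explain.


Checking each pair (does one codeword prefix another?):
  F='1' vs A='10': prefix -- VIOLATION

NO -- this is NOT a valid prefix code. F (1) is a prefix of A (10).


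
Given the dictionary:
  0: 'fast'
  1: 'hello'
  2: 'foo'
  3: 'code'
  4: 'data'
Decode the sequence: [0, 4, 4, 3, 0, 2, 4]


Look up each index in the dictionary:
  0 -> 'fast'
  4 -> 'data'
  4 -> 'data'
  3 -> 'code'
  0 -> 'fast'
  2 -> 'foo'
  4 -> 'data'

Decoded: "fast data data code fast foo data"


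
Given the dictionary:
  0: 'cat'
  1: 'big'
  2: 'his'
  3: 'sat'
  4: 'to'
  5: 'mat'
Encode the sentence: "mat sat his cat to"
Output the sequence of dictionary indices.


Look up each word in the dictionary:
  'mat' -> 5
  'sat' -> 3
  'his' -> 2
  'cat' -> 0
  'to' -> 4

Encoded: [5, 3, 2, 0, 4]


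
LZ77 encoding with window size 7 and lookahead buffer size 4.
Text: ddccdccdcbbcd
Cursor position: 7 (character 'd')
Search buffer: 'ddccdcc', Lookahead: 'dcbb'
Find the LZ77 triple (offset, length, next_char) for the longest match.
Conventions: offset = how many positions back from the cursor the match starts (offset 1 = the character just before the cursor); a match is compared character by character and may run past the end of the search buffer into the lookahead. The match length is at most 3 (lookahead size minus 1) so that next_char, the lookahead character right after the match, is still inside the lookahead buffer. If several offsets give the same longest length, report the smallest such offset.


Try each offset into the search buffer:
  offset=1 (pos 6, char 'c'): match length 0
  offset=2 (pos 5, char 'c'): match length 0
  offset=3 (pos 4, char 'd'): match length 2
  offset=4 (pos 3, char 'c'): match length 0
  offset=5 (pos 2, char 'c'): match length 0
  offset=6 (pos 1, char 'd'): match length 2
  offset=7 (pos 0, char 'd'): match length 1
Longest match has length 2, found at offsets 3, 6; take the smallest, offset 3.
next_char = character at position 7 + 2 = 9 -> 'b'

Best match: offset=3, length=2 (matching 'dc' starting at position 4)
LZ77 triple: (3, 2, 'b')


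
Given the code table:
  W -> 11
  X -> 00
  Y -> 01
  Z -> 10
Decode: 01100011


Decoding:
01 -> Y
10 -> Z
00 -> X
11 -> W


Result: YZXW


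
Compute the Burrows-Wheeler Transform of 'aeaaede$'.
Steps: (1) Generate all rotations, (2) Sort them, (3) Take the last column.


Rotations (sorted):
  0: $aeaaede -> last char: e
  1: aaede$ae -> last char: e
  2: aeaaede$ -> last char: $
  3: aede$aea -> last char: a
  4: de$aeaae -> last char: e
  5: e$aeaaed -> last char: d
  6: eaaede$a -> last char: a
  7: ede$aeaa -> last char: a


BWT = ee$aedaa


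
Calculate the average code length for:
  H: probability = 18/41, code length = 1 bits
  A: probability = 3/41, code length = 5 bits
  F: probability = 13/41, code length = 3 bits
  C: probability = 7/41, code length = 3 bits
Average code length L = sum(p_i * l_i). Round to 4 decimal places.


Weighted contributions p_i * l_i:
  H: (18/41) * 1 = 18/41
  A: (3/41) * 5 = 15/41
  F: (13/41) * 3 = 39/41
  C: (7/41) * 3 = 21/41
Sum = (18 + 15 + 39 + 21)/41 = 93/41

L = 93/41 = 2.2683 bits/symbol


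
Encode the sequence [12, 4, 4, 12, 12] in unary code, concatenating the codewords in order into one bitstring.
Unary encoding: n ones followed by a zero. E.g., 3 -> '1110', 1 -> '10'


Encode each number as n ones followed by a terminating 0:
  12 -> 1111111111110 (13 bits)
  4 -> 11110 (5 bits)
  4 -> 11110 (5 bits)
  12 -> 1111111111110 (13 bits)
  12 -> 1111111111110 (13 bits)
Total length = 13 + 5 + 5 + 13 + 13 = 49 bits.

Unary([12, 4, 4, 12, 12]) = 1111111111110111101111011111111111101111111111110 (49 bits)


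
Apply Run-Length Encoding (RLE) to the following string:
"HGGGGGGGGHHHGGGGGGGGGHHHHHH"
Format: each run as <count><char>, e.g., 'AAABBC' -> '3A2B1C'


Scanning runs left to right:
  i=0: run of 'H' x 1 -> '1H'
  i=1: run of 'G' x 8 -> '8G'
  i=9: run of 'H' x 3 -> '3H'
  i=12: run of 'G' x 9 -> '9G'
  i=21: run of 'H' x 6 -> '6H'

RLE = 1H8G3H9G6H


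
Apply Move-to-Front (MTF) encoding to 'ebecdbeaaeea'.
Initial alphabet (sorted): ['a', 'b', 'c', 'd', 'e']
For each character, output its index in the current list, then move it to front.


MTF encoding:
'e': index 4 in ['a', 'b', 'c', 'd', 'e'] -> ['e', 'a', 'b', 'c', 'd']
'b': index 2 in ['e', 'a', 'b', 'c', 'd'] -> ['b', 'e', 'a', 'c', 'd']
'e': index 1 in ['b', 'e', 'a', 'c', 'd'] -> ['e', 'b', 'a', 'c', 'd']
'c': index 3 in ['e', 'b', 'a', 'c', 'd'] -> ['c', 'e', 'b', 'a', 'd']
'd': index 4 in ['c', 'e', 'b', 'a', 'd'] -> ['d', 'c', 'e', 'b', 'a']
'b': index 3 in ['d', 'c', 'e', 'b', 'a'] -> ['b', 'd', 'c', 'e', 'a']
'e': index 3 in ['b', 'd', 'c', 'e', 'a'] -> ['e', 'b', 'd', 'c', 'a']
'a': index 4 in ['e', 'b', 'd', 'c', 'a'] -> ['a', 'e', 'b', 'd', 'c']
'a': index 0 in ['a', 'e', 'b', 'd', 'c'] -> ['a', 'e', 'b', 'd', 'c']
'e': index 1 in ['a', 'e', 'b', 'd', 'c'] -> ['e', 'a', 'b', 'd', 'c']
'e': index 0 in ['e', 'a', 'b', 'd', 'c'] -> ['e', 'a', 'b', 'd', 'c']
'a': index 1 in ['e', 'a', 'b', 'd', 'c'] -> ['a', 'e', 'b', 'd', 'c']


Output: [4, 2, 1, 3, 4, 3, 3, 4, 0, 1, 0, 1]


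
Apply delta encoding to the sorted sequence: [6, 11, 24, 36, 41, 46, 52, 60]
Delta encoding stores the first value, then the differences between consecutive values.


First value: 6
Deltas:
  11 - 6 = 5
  24 - 11 = 13
  36 - 24 = 12
  41 - 36 = 5
  46 - 41 = 5
  52 - 46 = 6
  60 - 52 = 8


Delta encoded: [6, 5, 13, 12, 5, 5, 6, 8]


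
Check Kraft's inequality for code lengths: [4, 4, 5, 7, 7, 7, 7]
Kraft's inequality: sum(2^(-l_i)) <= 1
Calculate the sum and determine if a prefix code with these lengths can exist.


Sum = 2^(-4) + 2^(-4) + 2^(-5) + 2^(-7) + 2^(-7) + 2^(-7) + 2^(-7)
    = 0.0625 + 0.0625 + 0.03125 + 0.0078125 + 0.0078125 + 0.0078125 + 0.0078125
    = 24/128 = 0.1875
Since 0.1875 <= 1, Kraft's inequality IS satisfied.
A prefix code with these lengths CAN exist.

Kraft sum = 0.1875. Satisfied.


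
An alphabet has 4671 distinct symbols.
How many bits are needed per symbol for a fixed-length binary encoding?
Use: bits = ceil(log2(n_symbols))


log2(4671) = 12.1895
Bracket: 2^12 = 4096 < 4671 <= 2^13 = 8192
So ceil(log2(4671)) = 13

bits = ceil(log2(4671)) = ceil(12.1895) = 13 bits


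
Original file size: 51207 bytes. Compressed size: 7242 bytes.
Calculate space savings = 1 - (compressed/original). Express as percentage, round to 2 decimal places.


ratio = compressed/original = 7242/51207 = 0.141426
savings = 1 - ratio = 1 - 0.141426 = 0.858574
as a percentage: 0.858574 * 100 = 85.86%

Space savings = 1 - 7242/51207 = 85.86%


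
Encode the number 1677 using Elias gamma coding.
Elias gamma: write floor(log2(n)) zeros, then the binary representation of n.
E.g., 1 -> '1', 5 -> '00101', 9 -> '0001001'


num_bits = floor(log2(1677)) + 1 = 11
leading_zeros = num_bits - 1 = 10
binary(1677) = 11010001101

Elias gamma(1677) = '0000000000' + '11010001101' = 000000000011010001101 (21 bits)


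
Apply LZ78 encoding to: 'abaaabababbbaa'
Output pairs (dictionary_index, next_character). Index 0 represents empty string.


LZ78 encoding steps:
Dictionary: {0: ''}
Step 1: w='' (idx 0), next='a' -> output (0, 'a'), add 'a' as idx 1
Step 2: w='' (idx 0), next='b' -> output (0, 'b'), add 'b' as idx 2
Step 3: w='a' (idx 1), next='a' -> output (1, 'a'), add 'aa' as idx 3
Step 4: w='a' (idx 1), next='b' -> output (1, 'b'), add 'ab' as idx 4
Step 5: w='ab' (idx 4), next='a' -> output (4, 'a'), add 'aba' as idx 5
Step 6: w='b' (idx 2), next='b' -> output (2, 'b'), add 'bb' as idx 6
Step 7: w='b' (idx 2), next='a' -> output (2, 'a'), add 'ba' as idx 7
Step 8: w='a' (idx 1), end of input -> output (1, '')


Encoded: [(0, 'a'), (0, 'b'), (1, 'a'), (1, 'b'), (4, 'a'), (2, 'b'), (2, 'a'), (1, '')]


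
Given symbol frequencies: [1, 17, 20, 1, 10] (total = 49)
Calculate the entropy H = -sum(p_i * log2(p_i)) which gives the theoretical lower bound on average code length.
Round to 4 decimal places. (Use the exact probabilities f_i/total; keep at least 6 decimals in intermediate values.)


Per-symbol terms -p_i * log2(p_i) with p_i = f_i/49:
  p = 1/49 = 0.020408: log2(p) = -5.614710, -p*log2(p) = 0.114586
  p = 17/49 = 0.346939: log2(p) = -1.527247, -p*log2(p) = 0.529861
  p = 20/49 = 0.408163: log2(p) = -1.292782, -p*log2(p) = 0.527666
  p = 1/49 = 0.020408: log2(p) = -5.614710, -p*log2(p) = 0.114586
  p = 10/49 = 0.204082: log2(p) = -2.292782, -p*log2(p) = 0.467915
H = 0.114586 + 0.529861 + 0.527666 + 0.114586 + 0.467915 = 1.754614

H = 1.7546 bits/symbol


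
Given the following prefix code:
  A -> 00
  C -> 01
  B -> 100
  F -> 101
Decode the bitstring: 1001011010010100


Decoding step by step:
Bits 100 -> B
Bits 101 -> F
Bits 101 -> F
Bits 00 -> A
Bits 101 -> F
Bits 00 -> A


Decoded message: BFFAFA


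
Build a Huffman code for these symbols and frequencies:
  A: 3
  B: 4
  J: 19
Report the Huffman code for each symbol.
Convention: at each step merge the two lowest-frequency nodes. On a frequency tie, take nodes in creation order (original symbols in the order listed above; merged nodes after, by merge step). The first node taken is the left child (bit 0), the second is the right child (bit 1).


Huffman tree construction:
Step 1: Merge A(3) + B(4) = 7
Step 2: Merge (A+B)(7) + J(19) = 26
Read each symbol's code off the tree from the root (left child = 0, right child = 1).

Codes:
  A: 00 (length 2)
  B: 01 (length 2)
  J: 1 (length 1)
Average code length: 33/26 = 1.2692 bits/symbol


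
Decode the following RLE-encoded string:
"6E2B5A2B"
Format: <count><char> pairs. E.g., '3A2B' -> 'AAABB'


Expanding each <count><char> pair:
  6E -> 'EEEEEE'
  2B -> 'BB'
  5A -> 'AAAAA'
  2B -> 'BB'

Decoded = EEEEEEBBAAAAABB


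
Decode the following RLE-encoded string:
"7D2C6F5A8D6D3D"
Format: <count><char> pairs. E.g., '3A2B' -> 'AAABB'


Expanding each <count><char> pair:
  7D -> 'DDDDDDD'
  2C -> 'CC'
  6F -> 'FFFFFF'
  5A -> 'AAAAA'
  8D -> 'DDDDDDDD'
  6D -> 'DDDDDD'
  3D -> 'DDD'

Decoded = DDDDDDDCCFFFFFFAAAAADDDDDDDDDDDDDDDDD


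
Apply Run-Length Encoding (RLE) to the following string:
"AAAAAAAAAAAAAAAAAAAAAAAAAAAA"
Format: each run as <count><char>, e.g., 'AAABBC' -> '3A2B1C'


Scanning runs left to right:
  i=0: run of 'A' x 28 -> '28A'

RLE = 28A


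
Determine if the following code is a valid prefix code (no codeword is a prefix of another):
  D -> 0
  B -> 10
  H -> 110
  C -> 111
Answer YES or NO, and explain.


Checking each pair (does one codeword prefix another?):
  D='0' vs B='10': no prefix
  D='0' vs H='110': no prefix
  D='0' vs C='111': no prefix
  B='10' vs D='0': no prefix
  B='10' vs H='110': no prefix
  B='10' vs C='111': no prefix
  H='110' vs D='0': no prefix
  H='110' vs B='10': no prefix
  H='110' vs C='111': no prefix
  C='111' vs D='0': no prefix
  C='111' vs B='10': no prefix
  C='111' vs H='110': no prefix
No violation found over all pairs.

YES -- this is a valid prefix code. No codeword is a prefix of any other codeword.
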